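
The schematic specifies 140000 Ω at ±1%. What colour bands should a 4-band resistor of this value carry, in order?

brown, yellow, yellow, brown

140000 Ω = 14 × 10^4.
1 → brown
4 → yellow
Multiplier 10^4 → yellow.
±1% tolerance → brown.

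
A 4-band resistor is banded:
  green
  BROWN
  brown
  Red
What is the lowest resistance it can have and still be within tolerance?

Green → 5 (first significant figure)
Brown → 1 (second significant figure)
Brown → ×10 multiplier
Red → ±2% tolerance
51 × 10 = 510 Ω
Lowest = 510 × (1 − 2/100) = 499.8 Ω.

499.8 Ω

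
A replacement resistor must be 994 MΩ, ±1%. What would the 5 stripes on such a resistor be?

994000000 Ω = 994 × 10^6.
9 → white
9 → white
4 → yellow
Multiplier 10^6 → blue.
±1% tolerance → brown.

white, white, yellow, blue, brown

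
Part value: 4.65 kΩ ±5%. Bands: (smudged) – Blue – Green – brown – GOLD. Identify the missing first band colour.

yellow

4650 Ω = 465 × 10^1.
The first band gives digit 4 of the significand, and 4 is yellow.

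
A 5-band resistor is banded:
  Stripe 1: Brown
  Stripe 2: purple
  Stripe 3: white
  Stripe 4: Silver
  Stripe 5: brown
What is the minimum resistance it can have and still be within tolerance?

Brown → 1 (first significant figure)
Violet → 7 (second significant figure)
White → 9 (third significant figure)
Silver → ×0.01 multiplier
Brown → ±1% tolerance
179 × 0.01 = 1.79 Ω
Minimum = 1.79 × (1 − 1/100) = 1.7721 Ω.

1.7721 Ω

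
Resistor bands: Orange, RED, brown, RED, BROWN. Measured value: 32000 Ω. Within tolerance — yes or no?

Orange → 3 (first significant figure)
Red → 2 (second significant figure)
Brown → 1 (third significant figure)
Red → ×10^2 multiplier
Brown → ±1% tolerance
321 × 100 = 32100 Ω
Allowed range: 31779 Ω to 32421 Ω.
32000 Ω lies inside that range.

yes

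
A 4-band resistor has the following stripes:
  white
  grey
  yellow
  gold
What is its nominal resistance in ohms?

980000 Ω

White → 9 (first significant figure)
Grey → 8 (second significant figure)
Yellow → ×10^4 multiplier
98 × 10000 = 980000 Ω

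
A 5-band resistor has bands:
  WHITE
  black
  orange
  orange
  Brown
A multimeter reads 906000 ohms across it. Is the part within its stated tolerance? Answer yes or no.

yes

White → 9 (first significant figure)
Black → 0 (second significant figure)
Orange → 3 (third significant figure)
Orange → ×10^3 multiplier
Brown → ±1% tolerance
903 × 1000 = 903000 Ω
Allowed range: 893970 Ω to 912030 Ω.
906000 ohms lies inside that range.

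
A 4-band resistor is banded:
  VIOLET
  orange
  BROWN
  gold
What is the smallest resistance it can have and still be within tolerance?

Violet → 7 (first significant figure)
Orange → 3 (second significant figure)
Brown → ×10 multiplier
Gold → ±5% tolerance
73 × 10 = 730 Ω
Smallest = 730 × (1 − 5/100) = 693.5 Ω.

693.5 Ω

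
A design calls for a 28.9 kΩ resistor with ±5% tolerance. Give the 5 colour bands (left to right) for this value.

28900 Ω = 289 × 10^2.
2 → red
8 → grey
9 → white
Multiplier 10^2 → red.
±5% tolerance → gold.

red, grey, white, red, gold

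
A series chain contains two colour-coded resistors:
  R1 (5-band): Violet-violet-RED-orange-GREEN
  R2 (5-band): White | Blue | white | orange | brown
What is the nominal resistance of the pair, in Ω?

1741000 Ω

R1: violet, violet, red → 772; orange ×10^3 → 772000 Ω.
R2: white, blue, white → 969; orange ×10^3 → 969000 Ω.
Series: 772000 + 969000 = 1741000 Ω.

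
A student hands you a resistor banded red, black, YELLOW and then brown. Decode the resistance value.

Red → 2 (first significant figure)
Black → 0 (second significant figure)
Yellow → ×10^4 multiplier
20 × 10000 = 200000 Ω

200000 Ω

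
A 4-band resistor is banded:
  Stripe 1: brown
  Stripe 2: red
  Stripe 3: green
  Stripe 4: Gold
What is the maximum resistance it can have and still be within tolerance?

Brown → 1 (first significant figure)
Red → 2 (second significant figure)
Green → ×10^5 multiplier
Gold → ±5% tolerance
12 × 100000 = 1200000 Ω
Maximum = 1200000 × (1 + 5/100) = 1260000 Ω.

1260000 Ω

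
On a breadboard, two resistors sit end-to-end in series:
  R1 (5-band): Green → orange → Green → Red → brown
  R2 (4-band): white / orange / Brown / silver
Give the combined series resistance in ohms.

R1: green, orange, green → 535; red ×10^2 → 53500 Ω.
R2: white, orange → 93; brown ×10 → 930 Ω.
Series: 53500 + 930 = 54430 Ω.

54430 Ω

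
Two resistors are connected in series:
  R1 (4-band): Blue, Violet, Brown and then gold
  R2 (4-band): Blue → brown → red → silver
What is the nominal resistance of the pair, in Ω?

6770 Ω

R1: blue, violet → 67; brown ×10 → 670 Ω.
R2: blue, brown → 61; red ×10^2 → 6100 Ω.
Series: 670 + 6100 = 6770 Ω.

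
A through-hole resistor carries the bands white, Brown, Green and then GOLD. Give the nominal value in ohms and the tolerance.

White → 9 (first significant figure)
Brown → 1 (second significant figure)
Green → ×10^5 multiplier
Gold → ±5% tolerance
91 × 100000 = 9100000 Ω

9100000 Ω ±5%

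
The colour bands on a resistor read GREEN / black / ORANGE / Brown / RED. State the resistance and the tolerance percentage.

5030 Ω ±2%

Green → 5 (first significant figure)
Black → 0 (second significant figure)
Orange → 3 (third significant figure)
Brown → ×10 multiplier
Red → ±2% tolerance
503 × 10 = 5030 Ω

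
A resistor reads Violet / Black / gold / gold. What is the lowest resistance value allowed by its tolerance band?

6.65 Ω

Violet → 7 (first significant figure)
Black → 0 (second significant figure)
Gold → ×0.1 multiplier
Gold → ±5% tolerance
70 × 0.1 = 7 Ω
Lowest = 7 × (1 − 5/100) = 6.65 Ω.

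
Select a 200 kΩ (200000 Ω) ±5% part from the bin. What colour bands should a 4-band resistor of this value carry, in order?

200000 Ω = 20 × 10^4.
2 → red
0 → black
Multiplier 10^4 → yellow.
±5% tolerance → gold.

red, black, yellow, gold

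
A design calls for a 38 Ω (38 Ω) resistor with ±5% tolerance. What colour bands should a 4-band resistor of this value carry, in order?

38 Ω = 38 × 10^0.
3 → orange
8 → grey
Multiplier 10^0 → black.
±5% tolerance → gold.

orange, grey, black, gold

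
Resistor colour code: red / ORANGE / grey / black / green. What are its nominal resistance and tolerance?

238 Ω ±0.5%

Red → 2 (first significant figure)
Orange → 3 (second significant figure)
Grey → 8 (third significant figure)
Black → ×1 multiplier
Green → ±0.5% tolerance
238 × 1 = 238 Ω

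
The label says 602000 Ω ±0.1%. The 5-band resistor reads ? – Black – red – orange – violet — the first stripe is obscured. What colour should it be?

blue

602000 Ω = 602 × 10^3.
The first band gives digit 6 of the significand, and 6 is blue.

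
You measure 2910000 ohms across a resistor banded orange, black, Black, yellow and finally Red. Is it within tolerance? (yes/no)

Orange → 3 (first significant figure)
Black → 0 (second significant figure)
Black → 0 (third significant figure)
Yellow → ×10^4 multiplier
Red → ±2% tolerance
300 × 10000 = 3000000 Ω
Allowed range: 2940000 Ω to 3060000 Ω.
2910000 ohms lies outside that range.

no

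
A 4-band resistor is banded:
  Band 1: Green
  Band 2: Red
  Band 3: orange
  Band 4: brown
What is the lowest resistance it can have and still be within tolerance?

Green → 5 (first significant figure)
Red → 2 (second significant figure)
Orange → ×10^3 multiplier
Brown → ±1% tolerance
52 × 1000 = 52000 Ω
Lowest = 52000 × (1 − 1/100) = 51480 Ω.

51480 Ω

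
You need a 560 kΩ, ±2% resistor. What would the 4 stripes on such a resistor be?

green, blue, yellow, red

560000 Ω = 56 × 10^4.
5 → green
6 → blue
Multiplier 10^4 → yellow.
±2% tolerance → red.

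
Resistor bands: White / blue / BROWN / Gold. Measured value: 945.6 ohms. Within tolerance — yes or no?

yes

White → 9 (first significant figure)
Blue → 6 (second significant figure)
Brown → ×10 multiplier
Gold → ±5% tolerance
96 × 10 = 960 Ω
Allowed range: 912 Ω to 1008 Ω.
945.6 ohms lies inside that range.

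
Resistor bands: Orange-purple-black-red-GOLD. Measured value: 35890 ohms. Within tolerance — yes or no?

yes

Orange → 3 (first significant figure)
Violet → 7 (second significant figure)
Black → 0 (third significant figure)
Red → ×10^2 multiplier
Gold → ±5% tolerance
370 × 100 = 37000 Ω
Allowed range: 35150 Ω to 38850 Ω.
35890 ohms lies inside that range.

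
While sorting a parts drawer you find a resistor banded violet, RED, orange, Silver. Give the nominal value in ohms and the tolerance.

72000 Ω ±10%

Violet → 7 (first significant figure)
Red → 2 (second significant figure)
Orange → ×10^3 multiplier
Silver → ±10% tolerance
72 × 1000 = 72000 Ω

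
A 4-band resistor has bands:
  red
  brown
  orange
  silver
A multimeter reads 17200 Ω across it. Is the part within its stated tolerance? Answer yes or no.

Red → 2 (first significant figure)
Brown → 1 (second significant figure)
Orange → ×10^3 multiplier
Silver → ±10% tolerance
21 × 1000 = 21000 Ω
Allowed range: 18900 Ω to 23100 Ω.
17200 Ω lies outside that range.

no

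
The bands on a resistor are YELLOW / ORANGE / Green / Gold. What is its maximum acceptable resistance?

4515000 Ω

Yellow → 4 (first significant figure)
Orange → 3 (second significant figure)
Green → ×10^5 multiplier
Gold → ±5% tolerance
43 × 100000 = 4300000 Ω
Maximum = 4300000 × (1 + 5/100) = 4515000 Ω.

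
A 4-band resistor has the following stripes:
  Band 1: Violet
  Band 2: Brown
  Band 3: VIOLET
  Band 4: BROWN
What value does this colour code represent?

Violet → 7 (first significant figure)
Brown → 1 (second significant figure)
Violet → ×10^7 multiplier
71 × 10000000 = 710000000 Ω

710000000 Ω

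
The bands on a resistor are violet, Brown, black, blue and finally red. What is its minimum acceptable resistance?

695800000 Ω

Violet → 7 (first significant figure)
Brown → 1 (second significant figure)
Black → 0 (third significant figure)
Blue → ×10^6 multiplier
Red → ±2% tolerance
710 × 1000000 = 710000000 Ω
Minimum = 710000000 × (1 − 2/100) = 695800000 Ω.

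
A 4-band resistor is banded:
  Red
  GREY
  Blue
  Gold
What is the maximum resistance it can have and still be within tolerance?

29400000 Ω

Red → 2 (first significant figure)
Grey → 8 (second significant figure)
Blue → ×10^6 multiplier
Gold → ±5% tolerance
28 × 1000000 = 28000000 Ω
Maximum = 28000000 × (1 + 5/100) = 29400000 Ω.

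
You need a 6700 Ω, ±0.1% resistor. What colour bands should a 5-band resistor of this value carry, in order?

blue, violet, black, brown, violet

6700 Ω = 670 × 10^1.
6 → blue
7 → violet
0 → black
Multiplier 10^1 → brown.
±0.1% tolerance → violet.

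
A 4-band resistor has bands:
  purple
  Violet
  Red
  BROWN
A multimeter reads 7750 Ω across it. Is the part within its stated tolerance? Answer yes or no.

Violet → 7 (first significant figure)
Violet → 7 (second significant figure)
Red → ×10^2 multiplier
Brown → ±1% tolerance
77 × 100 = 7700 Ω
Allowed range: 7623 Ω to 7777 Ω.
7750 Ω lies inside that range.

yes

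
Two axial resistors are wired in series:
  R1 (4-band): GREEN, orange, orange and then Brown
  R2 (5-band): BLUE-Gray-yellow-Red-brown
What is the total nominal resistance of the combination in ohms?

R1: green, orange → 53; orange ×10^3 → 53000 Ω.
R2: blue, grey, yellow → 684; red ×10^2 → 68400 Ω.
Series: 53000 + 68400 = 121400 Ω.

121400 Ω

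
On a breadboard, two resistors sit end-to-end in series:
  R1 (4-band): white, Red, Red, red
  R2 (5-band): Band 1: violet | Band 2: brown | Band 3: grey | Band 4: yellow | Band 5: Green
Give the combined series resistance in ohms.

7189200 Ω

R1: white, red → 92; red ×10^2 → 9200 Ω.
R2: violet, brown, grey → 718; yellow ×10^4 → 7180000 Ω.
Series: 9200 + 7180000 = 7189200 Ω.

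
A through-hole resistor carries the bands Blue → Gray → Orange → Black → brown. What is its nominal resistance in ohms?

683 Ω

Blue → 6 (first significant figure)
Grey → 8 (second significant figure)
Orange → 3 (third significant figure)
Black → ×1 multiplier
683 × 1 = 683 Ω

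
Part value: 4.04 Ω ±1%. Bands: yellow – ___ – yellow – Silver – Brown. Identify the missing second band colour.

4.04 Ω = 404 × 10^-2.
The second band gives digit 0 of the significand, and 0 is black.

black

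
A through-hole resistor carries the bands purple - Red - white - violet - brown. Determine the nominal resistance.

7290000000 Ω

Violet → 7 (first significant figure)
Red → 2 (second significant figure)
White → 9 (third significant figure)
Violet → ×10^7 multiplier
729 × 10000000 = 7290000000 Ω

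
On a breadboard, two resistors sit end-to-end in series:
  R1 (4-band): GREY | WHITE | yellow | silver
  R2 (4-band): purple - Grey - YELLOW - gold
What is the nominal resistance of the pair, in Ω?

R1: grey, white → 89; yellow ×10^4 → 890000 Ω.
R2: violet, grey → 78; yellow ×10^4 → 780000 Ω.
Series: 890000 + 780000 = 1670000 Ω.

1670000 Ω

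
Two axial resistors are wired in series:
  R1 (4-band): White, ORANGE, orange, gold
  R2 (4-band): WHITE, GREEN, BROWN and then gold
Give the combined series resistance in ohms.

R1: white, orange → 93; orange ×10^3 → 93000 Ω.
R2: white, green → 95; brown ×10 → 950 Ω.
Series: 93000 + 950 = 93950 Ω.

93950 Ω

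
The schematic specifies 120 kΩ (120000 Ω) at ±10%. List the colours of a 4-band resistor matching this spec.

brown, red, yellow, silver

120000 Ω = 12 × 10^4.
1 → brown
2 → red
Multiplier 10^4 → yellow.
±10% tolerance → silver.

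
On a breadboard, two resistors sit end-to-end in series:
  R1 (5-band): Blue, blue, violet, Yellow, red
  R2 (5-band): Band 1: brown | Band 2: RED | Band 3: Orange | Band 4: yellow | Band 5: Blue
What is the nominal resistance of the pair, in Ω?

7900000 Ω

R1: blue, blue, violet → 667; yellow ×10^4 → 6670000 Ω.
R2: brown, red, orange → 123; yellow ×10^4 → 1230000 Ω.
Series: 6670000 + 1230000 = 7900000 Ω.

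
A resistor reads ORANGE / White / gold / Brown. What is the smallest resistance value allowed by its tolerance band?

3.861 Ω

Orange → 3 (first significant figure)
White → 9 (second significant figure)
Gold → ×0.1 multiplier
Brown → ±1% tolerance
39 × 0.1 = 3.9 Ω
Smallest = 3.9 × (1 − 1/100) = 3.861 Ω.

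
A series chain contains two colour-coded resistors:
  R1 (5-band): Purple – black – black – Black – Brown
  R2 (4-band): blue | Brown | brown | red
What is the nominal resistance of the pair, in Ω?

1310 Ω

R1: violet, black, black → 700; black ×1 → 700 Ω.
R2: blue, brown → 61; brown ×10 → 610 Ω.
Series: 700 + 610 = 1310 Ω.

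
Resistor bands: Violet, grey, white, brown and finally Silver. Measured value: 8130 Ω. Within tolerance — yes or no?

yes

Violet → 7 (first significant figure)
Grey → 8 (second significant figure)
White → 9 (third significant figure)
Brown → ×10 multiplier
Silver → ±10% tolerance
789 × 10 = 7890 Ω
Allowed range: 7101 Ω to 8679 Ω.
8130 Ω lies inside that range.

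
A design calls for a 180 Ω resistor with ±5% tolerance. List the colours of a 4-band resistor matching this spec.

brown, grey, brown, gold

180 Ω = 18 × 10^1.
1 → brown
8 → grey
Multiplier 10^1 → brown.
±5% tolerance → gold.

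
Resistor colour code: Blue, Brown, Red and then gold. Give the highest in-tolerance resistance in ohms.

Blue → 6 (first significant figure)
Brown → 1 (second significant figure)
Red → ×10^2 multiplier
Gold → ±5% tolerance
61 × 100 = 6100 Ω
Highest = 6100 × (1 + 5/100) = 6405 Ω.

6405 Ω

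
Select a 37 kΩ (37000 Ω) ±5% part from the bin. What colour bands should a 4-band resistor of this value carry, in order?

37000 Ω = 37 × 10^3.
3 → orange
7 → violet
Multiplier 10^3 → orange.
±5% tolerance → gold.

orange, violet, orange, gold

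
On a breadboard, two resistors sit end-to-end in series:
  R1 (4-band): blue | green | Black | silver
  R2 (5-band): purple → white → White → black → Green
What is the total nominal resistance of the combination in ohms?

864 Ω

R1: blue, green → 65; black ×1 → 65 Ω.
R2: violet, white, white → 799; black ×1 → 799 Ω.
Series: 65 + 799 = 864 Ω.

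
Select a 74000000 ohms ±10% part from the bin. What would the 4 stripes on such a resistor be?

74000000 Ω = 74 × 10^6.
7 → violet
4 → yellow
Multiplier 10^6 → blue.
±10% tolerance → silver.

violet, yellow, blue, silver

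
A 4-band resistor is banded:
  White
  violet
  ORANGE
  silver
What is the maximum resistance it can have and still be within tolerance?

106700 Ω

White → 9 (first significant figure)
Violet → 7 (second significant figure)
Orange → ×10^3 multiplier
Silver → ±10% tolerance
97 × 1000 = 97000 Ω
Maximum = 97000 × (1 + 10/100) = 106700 Ω.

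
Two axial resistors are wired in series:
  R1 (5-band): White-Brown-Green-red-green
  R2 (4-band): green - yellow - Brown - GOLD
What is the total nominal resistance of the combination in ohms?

92040 Ω

R1: white, brown, green → 915; red ×10^2 → 91500 Ω.
R2: green, yellow → 54; brown ×10 → 540 Ω.
Series: 91500 + 540 = 92040 Ω.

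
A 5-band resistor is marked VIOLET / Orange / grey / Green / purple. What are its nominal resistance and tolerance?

Violet → 7 (first significant figure)
Orange → 3 (second significant figure)
Grey → 8 (third significant figure)
Green → ×10^5 multiplier
Violet → ±0.1% tolerance
738 × 100000 = 73800000 Ω

73800000 Ω ±0.1%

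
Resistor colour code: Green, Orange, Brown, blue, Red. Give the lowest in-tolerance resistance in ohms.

520380000 Ω

Green → 5 (first significant figure)
Orange → 3 (second significant figure)
Brown → 1 (third significant figure)
Blue → ×10^6 multiplier
Red → ±2% tolerance
531 × 1000000 = 531000000 Ω
Lowest = 531000000 × (1 − 2/100) = 520380000 Ω.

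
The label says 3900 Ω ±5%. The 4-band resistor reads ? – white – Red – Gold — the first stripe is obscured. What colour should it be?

orange

3900 Ω = 39 × 10^2.
The first band gives digit 3 of the significand, and 3 is orange.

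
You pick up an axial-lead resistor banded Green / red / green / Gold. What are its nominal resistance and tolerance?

5200000 Ω ±5%

Green → 5 (first significant figure)
Red → 2 (second significant figure)
Green → ×10^5 multiplier
Gold → ±5% tolerance
52 × 100000 = 5200000 Ω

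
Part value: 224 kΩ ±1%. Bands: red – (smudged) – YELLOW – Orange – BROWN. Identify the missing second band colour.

red

224000 Ω = 224 × 10^3.
The second band gives digit 2 of the significand, and 2 is red.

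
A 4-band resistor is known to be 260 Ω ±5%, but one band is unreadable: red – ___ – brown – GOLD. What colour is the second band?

blue

260 Ω = 26 × 10^1.
The second band gives digit 6 of the significand, and 6 is blue.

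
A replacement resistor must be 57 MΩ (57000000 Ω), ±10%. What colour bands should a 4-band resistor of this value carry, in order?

green, violet, blue, silver

57000000 Ω = 57 × 10^6.
5 → green
7 → violet
Multiplier 10^6 → blue.
±10% tolerance → silver.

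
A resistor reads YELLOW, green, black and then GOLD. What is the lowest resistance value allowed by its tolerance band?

Yellow → 4 (first significant figure)
Green → 5 (second significant figure)
Black → ×1 multiplier
Gold → ±5% tolerance
45 × 1 = 45 Ω
Lowest = 45 × (1 − 5/100) = 42.75 Ω.

42.75 Ω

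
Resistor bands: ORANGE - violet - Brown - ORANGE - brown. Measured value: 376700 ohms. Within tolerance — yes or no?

Orange → 3 (first significant figure)
Violet → 7 (second significant figure)
Brown → 1 (third significant figure)
Orange → ×10^3 multiplier
Brown → ±1% tolerance
371 × 1000 = 371000 Ω
Allowed range: 367290 Ω to 374710 Ω.
376700 ohms lies outside that range.

no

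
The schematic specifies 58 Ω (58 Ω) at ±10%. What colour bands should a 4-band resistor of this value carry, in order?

green, grey, black, silver

58 Ω = 58 × 10^0.
5 → green
8 → grey
Multiplier 10^0 → black.
±10% tolerance → silver.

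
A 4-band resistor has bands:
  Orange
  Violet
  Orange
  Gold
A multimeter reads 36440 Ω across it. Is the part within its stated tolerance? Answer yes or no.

Orange → 3 (first significant figure)
Violet → 7 (second significant figure)
Orange → ×10^3 multiplier
Gold → ±5% tolerance
37 × 1000 = 37000 Ω
Allowed range: 35150 Ω to 38850 Ω.
36440 Ω lies inside that range.

yes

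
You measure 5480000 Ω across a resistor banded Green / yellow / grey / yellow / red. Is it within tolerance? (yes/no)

yes

Green → 5 (first significant figure)
Yellow → 4 (second significant figure)
Grey → 8 (third significant figure)
Yellow → ×10^4 multiplier
Red → ±2% tolerance
548 × 10000 = 5480000 Ω
Allowed range: 5370400 Ω to 5589600 Ω.
5480000 Ω lies inside that range.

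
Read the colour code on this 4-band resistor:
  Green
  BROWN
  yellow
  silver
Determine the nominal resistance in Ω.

510000 Ω

Green → 5 (first significant figure)
Brown → 1 (second significant figure)
Yellow → ×10^4 multiplier
51 × 10000 = 510000 Ω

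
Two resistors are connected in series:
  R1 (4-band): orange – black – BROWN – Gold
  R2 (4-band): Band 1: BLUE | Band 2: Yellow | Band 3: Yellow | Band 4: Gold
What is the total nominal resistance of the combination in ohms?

640300 Ω

R1: orange, black → 30; brown ×10 → 300 Ω.
R2: blue, yellow → 64; yellow ×10^4 → 640000 Ω.
Series: 300 + 640000 = 640300 Ω.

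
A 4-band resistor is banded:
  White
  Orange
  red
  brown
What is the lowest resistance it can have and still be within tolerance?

9207 Ω

White → 9 (first significant figure)
Orange → 3 (second significant figure)
Red → ×10^2 multiplier
Brown → ±1% tolerance
93 × 100 = 9300 Ω
Lowest = 9300 × (1 − 1/100) = 9207 Ω.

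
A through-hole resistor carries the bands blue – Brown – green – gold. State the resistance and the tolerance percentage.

6100000 Ω ±5%

Blue → 6 (first significant figure)
Brown → 1 (second significant figure)
Green → ×10^5 multiplier
Gold → ±5% tolerance
61 × 100000 = 6100000 Ω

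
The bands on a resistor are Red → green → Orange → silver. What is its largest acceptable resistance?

Red → 2 (first significant figure)
Green → 5 (second significant figure)
Orange → ×10^3 multiplier
Silver → ±10% tolerance
25 × 1000 = 25000 Ω
Largest = 25000 × (1 + 10/100) = 27500 Ω.

27500 Ω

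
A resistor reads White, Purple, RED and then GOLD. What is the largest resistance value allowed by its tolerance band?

White → 9 (first significant figure)
Violet → 7 (second significant figure)
Red → ×10^2 multiplier
Gold → ±5% tolerance
97 × 100 = 9700 Ω
Largest = 9700 × (1 + 5/100) = 10185 Ω.

10185 Ω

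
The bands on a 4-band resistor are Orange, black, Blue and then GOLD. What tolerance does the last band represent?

The last band, gold, is the tolerance band.
Gold corresponds to ±5%.

±5%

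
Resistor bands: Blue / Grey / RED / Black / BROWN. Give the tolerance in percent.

±1%

The last band, brown, is the tolerance band.
Brown corresponds to ±1%.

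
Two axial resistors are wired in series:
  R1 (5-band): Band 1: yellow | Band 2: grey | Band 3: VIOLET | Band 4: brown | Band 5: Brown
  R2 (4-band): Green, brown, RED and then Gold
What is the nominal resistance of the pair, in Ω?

9970 Ω

R1: yellow, grey, violet → 487; brown ×10 → 4870 Ω.
R2: green, brown → 51; red ×10^2 → 5100 Ω.
Series: 4870 + 5100 = 9970 Ω.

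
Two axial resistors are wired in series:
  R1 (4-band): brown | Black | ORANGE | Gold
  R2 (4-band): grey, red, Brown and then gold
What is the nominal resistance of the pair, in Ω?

10820 Ω

R1: brown, black → 10; orange ×10^3 → 10000 Ω.
R2: grey, red → 82; brown ×10 → 820 Ω.
Series: 10000 + 820 = 10820 Ω.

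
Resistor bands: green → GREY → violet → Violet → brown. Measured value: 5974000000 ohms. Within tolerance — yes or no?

Green → 5 (first significant figure)
Grey → 8 (second significant figure)
Violet → 7 (third significant figure)
Violet → ×10^7 multiplier
Brown → ±1% tolerance
587 × 10000000 = 5870000000 Ω
Allowed range: 5811300000 Ω to 5928700000 Ω.
5974000000 ohms lies outside that range.

no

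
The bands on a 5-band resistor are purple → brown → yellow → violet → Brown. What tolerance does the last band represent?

The last band, brown, is the tolerance band.
Brown corresponds to ±1%.

±1%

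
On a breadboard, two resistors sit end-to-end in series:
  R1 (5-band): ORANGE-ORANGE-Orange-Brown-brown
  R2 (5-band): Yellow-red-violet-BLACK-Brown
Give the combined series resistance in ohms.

3757 Ω

R1: orange, orange, orange → 333; brown ×10 → 3330 Ω.
R2: yellow, red, violet → 427; black ×1 → 427 Ω.
Series: 3330 + 427 = 3757 Ω.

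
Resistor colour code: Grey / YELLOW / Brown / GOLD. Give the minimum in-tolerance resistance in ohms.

Grey → 8 (first significant figure)
Yellow → 4 (second significant figure)
Brown → ×10 multiplier
Gold → ±5% tolerance
84 × 10 = 840 Ω
Minimum = 840 × (1 − 5/100) = 798 Ω.

798 Ω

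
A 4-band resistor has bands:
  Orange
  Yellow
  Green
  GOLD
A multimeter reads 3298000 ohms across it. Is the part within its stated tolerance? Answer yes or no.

Orange → 3 (first significant figure)
Yellow → 4 (second significant figure)
Green → ×10^5 multiplier
Gold → ±5% tolerance
34 × 100000 = 3400000 Ω
Allowed range: 3230000 Ω to 3570000 Ω.
3298000 ohms lies inside that range.

yes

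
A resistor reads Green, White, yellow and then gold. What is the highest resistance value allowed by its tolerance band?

619500 Ω

Green → 5 (first significant figure)
White → 9 (second significant figure)
Yellow → ×10^4 multiplier
Gold → ±5% tolerance
59 × 10000 = 590000 Ω
Highest = 590000 × (1 + 5/100) = 619500 Ω.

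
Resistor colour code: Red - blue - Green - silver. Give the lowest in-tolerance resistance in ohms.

2340000 Ω

Red → 2 (first significant figure)
Blue → 6 (second significant figure)
Green → ×10^5 multiplier
Silver → ±10% tolerance
26 × 100000 = 2600000 Ω
Lowest = 2600000 × (1 − 10/100) = 2340000 Ω.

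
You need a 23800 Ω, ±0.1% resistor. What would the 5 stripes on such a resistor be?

23800 Ω = 238 × 10^2.
2 → red
3 → orange
8 → grey
Multiplier 10^2 → red.
±0.1% tolerance → violet.

red, orange, grey, red, violet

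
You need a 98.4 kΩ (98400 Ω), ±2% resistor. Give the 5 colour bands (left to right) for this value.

98400 Ω = 984 × 10^2.
9 → white
8 → grey
4 → yellow
Multiplier 10^2 → red.
±2% tolerance → red.

white, grey, yellow, red, red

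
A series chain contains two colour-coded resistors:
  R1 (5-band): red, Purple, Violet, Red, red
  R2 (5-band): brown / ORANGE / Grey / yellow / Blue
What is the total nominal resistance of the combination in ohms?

R1: red, violet, violet → 277; red ×10^2 → 27700 Ω.
R2: brown, orange, grey → 138; yellow ×10^4 → 1380000 Ω.
Series: 27700 + 1380000 = 1407700 Ω.

1407700 Ω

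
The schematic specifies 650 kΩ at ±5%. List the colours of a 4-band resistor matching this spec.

650000 Ω = 65 × 10^4.
6 → blue
5 → green
Multiplier 10^4 → yellow.
±5% tolerance → gold.

blue, green, yellow, gold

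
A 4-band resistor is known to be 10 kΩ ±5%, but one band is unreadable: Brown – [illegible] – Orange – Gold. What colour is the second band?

10000 Ω = 10 × 10^3.
The second band gives digit 0 of the significand, and 0 is black.

black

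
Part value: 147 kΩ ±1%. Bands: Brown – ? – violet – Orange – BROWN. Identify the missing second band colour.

147000 Ω = 147 × 10^3.
The second band gives digit 4 of the significand, and 4 is yellow.

yellow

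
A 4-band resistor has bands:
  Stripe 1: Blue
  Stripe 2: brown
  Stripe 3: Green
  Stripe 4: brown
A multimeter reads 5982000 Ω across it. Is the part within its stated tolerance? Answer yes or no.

Blue → 6 (first significant figure)
Brown → 1 (second significant figure)
Green → ×10^5 multiplier
Brown → ±1% tolerance
61 × 100000 = 6100000 Ω
Allowed range: 6039000 Ω to 6161000 Ω.
5982000 Ω lies outside that range.

no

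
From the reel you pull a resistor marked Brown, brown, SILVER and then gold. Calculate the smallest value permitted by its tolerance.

Brown → 1 (first significant figure)
Brown → 1 (second significant figure)
Silver → ×0.01 multiplier
Gold → ±5% tolerance
11 × 0.01 = 0.11 Ω
Smallest = 0.11 × (1 − 5/100) = 0.1045 Ω.

0.1045 Ω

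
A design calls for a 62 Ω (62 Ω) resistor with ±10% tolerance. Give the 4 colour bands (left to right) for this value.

62 Ω = 62 × 10^0.
6 → blue
2 → red
Multiplier 10^0 → black.
±10% tolerance → silver.

blue, red, black, silver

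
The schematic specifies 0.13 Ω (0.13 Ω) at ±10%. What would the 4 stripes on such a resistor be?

brown, orange, silver, silver

0.13 Ω = 13 × 10^-2.
1 → brown
3 → orange
Multiplier 10^-2 → silver.
±10% tolerance → silver.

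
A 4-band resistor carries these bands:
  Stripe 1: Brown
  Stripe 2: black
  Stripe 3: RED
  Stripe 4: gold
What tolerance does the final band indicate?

The last band, gold, is the tolerance band.
Gold corresponds to ±5%.

±5%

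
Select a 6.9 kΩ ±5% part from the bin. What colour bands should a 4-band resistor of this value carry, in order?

blue, white, red, gold

6900 Ω = 69 × 10^2.
6 → blue
9 → white
Multiplier 10^2 → red.
±5% tolerance → gold.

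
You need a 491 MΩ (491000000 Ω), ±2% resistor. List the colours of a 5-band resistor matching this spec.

yellow, white, brown, blue, red

491000000 Ω = 491 × 10^6.
4 → yellow
9 → white
1 → brown
Multiplier 10^6 → blue.
±2% tolerance → red.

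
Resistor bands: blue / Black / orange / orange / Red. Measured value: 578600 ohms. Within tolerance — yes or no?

no

Blue → 6 (first significant figure)
Black → 0 (second significant figure)
Orange → 3 (third significant figure)
Orange → ×10^3 multiplier
Red → ±2% tolerance
603 × 1000 = 603000 Ω
Allowed range: 590940 Ω to 615060 Ω.
578600 ohms lies outside that range.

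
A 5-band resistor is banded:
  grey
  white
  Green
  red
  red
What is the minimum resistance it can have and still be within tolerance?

Grey → 8 (first significant figure)
White → 9 (second significant figure)
Green → 5 (third significant figure)
Red → ×10^2 multiplier
Red → ±2% tolerance
895 × 100 = 89500 Ω
Minimum = 89500 × (1 − 2/100) = 87710 Ω.

87710 Ω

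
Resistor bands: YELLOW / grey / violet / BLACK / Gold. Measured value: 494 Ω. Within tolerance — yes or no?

Yellow → 4 (first significant figure)
Grey → 8 (second significant figure)
Violet → 7 (third significant figure)
Black → ×1 multiplier
Gold → ±5% tolerance
487 × 1 = 487 Ω
Allowed range: 462.65 Ω to 511.35 Ω.
494 Ω lies inside that range.

yes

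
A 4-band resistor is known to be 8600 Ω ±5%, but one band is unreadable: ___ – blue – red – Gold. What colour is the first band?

grey

8600 Ω = 86 × 10^2.
The first band gives digit 8 of the significand, and 8 is grey.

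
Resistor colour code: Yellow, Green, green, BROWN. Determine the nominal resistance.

4500000 Ω

Yellow → 4 (first significant figure)
Green → 5 (second significant figure)
Green → ×10^5 multiplier
45 × 100000 = 4500000 Ω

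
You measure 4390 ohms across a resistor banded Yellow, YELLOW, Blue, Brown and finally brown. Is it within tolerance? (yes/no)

Yellow → 4 (first significant figure)
Yellow → 4 (second significant figure)
Blue → 6 (third significant figure)
Brown → ×10 multiplier
Brown → ±1% tolerance
446 × 10 = 4460 Ω
Allowed range: 4415.4 Ω to 4504.6 Ω.
4390 ohms lies outside that range.

no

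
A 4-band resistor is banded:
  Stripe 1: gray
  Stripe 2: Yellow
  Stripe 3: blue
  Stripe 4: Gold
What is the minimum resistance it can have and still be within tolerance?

79800000 Ω

Grey → 8 (first significant figure)
Yellow → 4 (second significant figure)
Blue → ×10^6 multiplier
Gold → ±5% tolerance
84 × 1000000 = 84000000 Ω
Minimum = 84000000 × (1 − 5/100) = 79800000 Ω.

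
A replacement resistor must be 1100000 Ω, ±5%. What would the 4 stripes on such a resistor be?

1100000 Ω = 11 × 10^5.
1 → brown
1 → brown
Multiplier 10^5 → green.
±5% tolerance → gold.

brown, brown, green, gold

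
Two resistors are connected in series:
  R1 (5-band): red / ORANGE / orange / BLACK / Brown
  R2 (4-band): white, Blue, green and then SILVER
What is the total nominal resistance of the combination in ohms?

R1: red, orange, orange → 233; black ×1 → 233 Ω.
R2: white, blue → 96; green ×10^5 → 9600000 Ω.
Series: 233 + 9600000 = 9600233 Ω.

9600233 Ω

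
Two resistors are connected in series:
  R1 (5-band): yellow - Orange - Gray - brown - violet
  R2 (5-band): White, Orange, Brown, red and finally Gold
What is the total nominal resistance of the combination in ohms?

97480 Ω

R1: yellow, orange, grey → 438; brown ×10 → 4380 Ω.
R2: white, orange, brown → 931; red ×10^2 → 93100 Ω.
Series: 4380 + 93100 = 97480 Ω.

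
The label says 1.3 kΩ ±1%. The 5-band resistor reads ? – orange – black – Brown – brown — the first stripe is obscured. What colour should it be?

brown

1300 Ω = 130 × 10^1.
The first band gives digit 1 of the significand, and 1 is brown.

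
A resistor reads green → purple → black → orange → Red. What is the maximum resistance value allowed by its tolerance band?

581400 Ω

Green → 5 (first significant figure)
Violet → 7 (second significant figure)
Black → 0 (third significant figure)
Orange → ×10^3 multiplier
Red → ±2% tolerance
570 × 1000 = 570000 Ω
Maximum = 570000 × (1 + 2/100) = 581400 Ω.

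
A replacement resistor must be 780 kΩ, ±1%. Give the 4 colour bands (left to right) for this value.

violet, grey, yellow, brown

780000 Ω = 78 × 10^4.
7 → violet
8 → grey
Multiplier 10^4 → yellow.
±1% tolerance → brown.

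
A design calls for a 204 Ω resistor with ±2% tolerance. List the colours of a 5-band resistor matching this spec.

204 Ω = 204 × 10^0.
2 → red
0 → black
4 → yellow
Multiplier 10^0 → black.
±2% tolerance → red.

red, black, yellow, black, red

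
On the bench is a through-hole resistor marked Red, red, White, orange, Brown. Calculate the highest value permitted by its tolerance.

231290 Ω

Red → 2 (first significant figure)
Red → 2 (second significant figure)
White → 9 (third significant figure)
Orange → ×10^3 multiplier
Brown → ±1% tolerance
229 × 1000 = 229000 Ω
Highest = 229000 × (1 + 1/100) = 231290 Ω.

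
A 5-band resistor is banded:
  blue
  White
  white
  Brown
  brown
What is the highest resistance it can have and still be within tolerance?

7059.9 Ω

Blue → 6 (first significant figure)
White → 9 (second significant figure)
White → 9 (third significant figure)
Brown → ×10 multiplier
Brown → ±1% tolerance
699 × 10 = 6990 Ω
Highest = 6990 × (1 + 1/100) = 7059.9 Ω.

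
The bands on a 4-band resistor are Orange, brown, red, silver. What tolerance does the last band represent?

±10%

The last band, silver, is the tolerance band.
Silver corresponds to ±10%.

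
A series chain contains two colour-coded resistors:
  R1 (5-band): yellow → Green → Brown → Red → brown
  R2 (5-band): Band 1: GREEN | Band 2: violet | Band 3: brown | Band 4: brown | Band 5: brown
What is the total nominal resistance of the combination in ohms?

R1: yellow, green, brown → 451; red ×10^2 → 45100 Ω.
R2: green, violet, brown → 571; brown ×10 → 5710 Ω.
Series: 45100 + 5710 = 50810 Ω.

50810 Ω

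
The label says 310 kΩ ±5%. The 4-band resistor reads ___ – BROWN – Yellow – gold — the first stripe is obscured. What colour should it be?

orange

310000 Ω = 31 × 10^4.
The first band gives digit 3 of the significand, and 3 is orange.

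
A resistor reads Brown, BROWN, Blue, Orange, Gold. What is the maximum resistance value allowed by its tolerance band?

Brown → 1 (first significant figure)
Brown → 1 (second significant figure)
Blue → 6 (third significant figure)
Orange → ×10^3 multiplier
Gold → ±5% tolerance
116 × 1000 = 116000 Ω
Maximum = 116000 × (1 + 5/100) = 121800 Ω.

121800 Ω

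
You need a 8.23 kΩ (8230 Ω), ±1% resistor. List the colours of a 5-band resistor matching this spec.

grey, red, orange, brown, brown

8230 Ω = 823 × 10^1.
8 → grey
2 → red
3 → orange
Multiplier 10^1 → brown.
±1% tolerance → brown.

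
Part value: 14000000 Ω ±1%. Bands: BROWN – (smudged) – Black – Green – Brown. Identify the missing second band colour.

14000000 Ω = 140 × 10^5.
The second band gives digit 4 of the significand, and 4 is yellow.

yellow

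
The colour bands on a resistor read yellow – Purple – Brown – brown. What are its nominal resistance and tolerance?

Yellow → 4 (first significant figure)
Violet → 7 (second significant figure)
Brown → ×10 multiplier
Brown → ±1% tolerance
47 × 10 = 470 Ω

470 Ω ±1%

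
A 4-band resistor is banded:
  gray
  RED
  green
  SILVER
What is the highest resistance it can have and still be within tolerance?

Grey → 8 (first significant figure)
Red → 2 (second significant figure)
Green → ×10^5 multiplier
Silver → ±10% tolerance
82 × 100000 = 8200000 Ω
Highest = 8200000 × (1 + 10/100) = 9020000 Ω.

9020000 Ω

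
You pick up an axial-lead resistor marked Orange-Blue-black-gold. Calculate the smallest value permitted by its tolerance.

Orange → 3 (first significant figure)
Blue → 6 (second significant figure)
Black → ×1 multiplier
Gold → ±5% tolerance
36 × 1 = 36 Ω
Smallest = 36 × (1 − 5/100) = 34.2 Ω.

34.2 Ω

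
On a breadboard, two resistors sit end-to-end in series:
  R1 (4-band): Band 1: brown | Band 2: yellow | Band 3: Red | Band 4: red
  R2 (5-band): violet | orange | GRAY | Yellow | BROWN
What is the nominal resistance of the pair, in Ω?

7381400 Ω

R1: brown, yellow → 14; red ×10^2 → 1400 Ω.
R2: violet, orange, grey → 738; yellow ×10^4 → 7380000 Ω.
Series: 1400 + 7380000 = 7381400 Ω.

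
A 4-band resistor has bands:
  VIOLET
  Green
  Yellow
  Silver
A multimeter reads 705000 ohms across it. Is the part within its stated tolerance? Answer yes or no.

Violet → 7 (first significant figure)
Green → 5 (second significant figure)
Yellow → ×10^4 multiplier
Silver → ±10% tolerance
75 × 10000 = 750000 Ω
Allowed range: 675000 Ω to 825000 Ω.
705000 ohms lies inside that range.

yes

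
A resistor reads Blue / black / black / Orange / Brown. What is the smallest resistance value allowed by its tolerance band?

594000 Ω

Blue → 6 (first significant figure)
Black → 0 (second significant figure)
Black → 0 (third significant figure)
Orange → ×10^3 multiplier
Brown → ±1% tolerance
600 × 1000 = 600000 Ω
Smallest = 600000 × (1 − 1/100) = 594000 Ω.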